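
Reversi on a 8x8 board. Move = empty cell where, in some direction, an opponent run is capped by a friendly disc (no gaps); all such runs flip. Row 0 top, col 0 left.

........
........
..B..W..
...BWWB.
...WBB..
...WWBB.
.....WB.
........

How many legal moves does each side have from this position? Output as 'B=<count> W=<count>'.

-- B to move --
(1,4): flips 1 -> legal
(1,5): flips 2 -> legal
(1,6): no bracket -> illegal
(2,3): flips 1 -> legal
(2,4): flips 1 -> legal
(2,6): flips 1 -> legal
(3,2): no bracket -> illegal
(4,2): flips 1 -> legal
(4,6): no bracket -> illegal
(5,2): flips 2 -> legal
(6,2): flips 1 -> legal
(6,3): flips 3 -> legal
(6,4): flips 2 -> legal
(7,4): flips 1 -> legal
(7,5): flips 1 -> legal
(7,6): no bracket -> illegal
B mobility = 12
-- W to move --
(1,1): no bracket -> illegal
(1,2): no bracket -> illegal
(1,3): no bracket -> illegal
(2,1): no bracket -> illegal
(2,3): flips 1 -> legal
(2,4): no bracket -> illegal
(2,6): no bracket -> illegal
(2,7): flips 2 -> legal
(3,1): no bracket -> illegal
(3,2): flips 1 -> legal
(3,7): flips 1 -> legal
(4,2): no bracket -> illegal
(4,6): flips 2 -> legal
(4,7): flips 2 -> legal
(5,7): flips 2 -> legal
(6,4): no bracket -> illegal
(6,7): flips 3 -> legal
(7,5): no bracket -> illegal
(7,6): no bracket -> illegal
(7,7): no bracket -> illegal
W mobility = 8

Answer: B=12 W=8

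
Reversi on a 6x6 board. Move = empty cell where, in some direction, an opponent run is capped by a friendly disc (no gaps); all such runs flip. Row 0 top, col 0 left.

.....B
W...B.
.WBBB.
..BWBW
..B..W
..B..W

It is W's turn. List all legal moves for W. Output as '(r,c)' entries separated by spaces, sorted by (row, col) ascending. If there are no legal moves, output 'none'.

Answer: (1,1) (1,2) (1,3) (1,5) (2,5) (3,1) (4,3) (5,1)

Derivation:
(0,3): no bracket -> illegal
(0,4): no bracket -> illegal
(1,1): flips 1 -> legal
(1,2): flips 2 -> legal
(1,3): flips 2 -> legal
(1,5): flips 1 -> legal
(2,5): flips 3 -> legal
(3,1): flips 1 -> legal
(4,1): no bracket -> illegal
(4,3): flips 1 -> legal
(4,4): no bracket -> illegal
(5,1): flips 1 -> legal
(5,3): no bracket -> illegal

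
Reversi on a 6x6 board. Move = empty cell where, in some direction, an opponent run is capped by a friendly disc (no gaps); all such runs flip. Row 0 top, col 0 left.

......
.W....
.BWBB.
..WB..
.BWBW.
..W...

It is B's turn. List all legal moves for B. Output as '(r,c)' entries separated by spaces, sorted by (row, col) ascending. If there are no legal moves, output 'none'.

(0,0): flips 2 -> legal
(0,1): flips 1 -> legal
(0,2): no bracket -> illegal
(1,0): no bracket -> illegal
(1,2): no bracket -> illegal
(1,3): no bracket -> illegal
(2,0): no bracket -> illegal
(3,1): flips 1 -> legal
(3,4): no bracket -> illegal
(3,5): no bracket -> illegal
(4,5): flips 1 -> legal
(5,1): flips 1 -> legal
(5,3): no bracket -> illegal
(5,4): no bracket -> illegal
(5,5): flips 1 -> legal

Answer: (0,0) (0,1) (3,1) (4,5) (5,1) (5,5)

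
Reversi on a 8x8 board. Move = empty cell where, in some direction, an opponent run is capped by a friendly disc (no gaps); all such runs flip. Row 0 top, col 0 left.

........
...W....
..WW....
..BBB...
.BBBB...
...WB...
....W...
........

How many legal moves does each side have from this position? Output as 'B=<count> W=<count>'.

Answer: B=9 W=7

Derivation:
-- B to move --
(0,2): no bracket -> illegal
(0,3): flips 2 -> legal
(0,4): no bracket -> illegal
(1,1): flips 1 -> legal
(1,2): flips 2 -> legal
(1,4): flips 1 -> legal
(2,1): no bracket -> illegal
(2,4): no bracket -> illegal
(3,1): no bracket -> illegal
(5,2): flips 1 -> legal
(5,5): no bracket -> illegal
(6,2): flips 1 -> legal
(6,3): flips 1 -> legal
(6,5): no bracket -> illegal
(7,3): no bracket -> illegal
(7,4): flips 1 -> legal
(7,5): flips 2 -> legal
B mobility = 9
-- W to move --
(2,1): no bracket -> illegal
(2,4): flips 3 -> legal
(2,5): no bracket -> illegal
(3,0): no bracket -> illegal
(3,1): flips 1 -> legal
(3,5): flips 1 -> legal
(4,0): no bracket -> illegal
(4,5): flips 1 -> legal
(5,0): flips 2 -> legal
(5,1): no bracket -> illegal
(5,2): flips 2 -> legal
(5,5): flips 3 -> legal
(6,3): no bracket -> illegal
(6,5): no bracket -> illegal
W mobility = 7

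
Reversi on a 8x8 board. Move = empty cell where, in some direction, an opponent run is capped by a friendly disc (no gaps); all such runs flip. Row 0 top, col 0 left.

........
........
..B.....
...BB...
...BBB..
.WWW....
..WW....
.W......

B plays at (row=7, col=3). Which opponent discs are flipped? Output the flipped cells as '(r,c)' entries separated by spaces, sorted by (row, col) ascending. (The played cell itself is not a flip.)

Dir NW: opp run (6,2) (5,1), next='.' -> no flip
Dir N: opp run (6,3) (5,3) capped by B -> flip
Dir NE: first cell '.' (not opp) -> no flip
Dir W: first cell '.' (not opp) -> no flip
Dir E: first cell '.' (not opp) -> no flip
Dir SW: edge -> no flip
Dir S: edge -> no flip
Dir SE: edge -> no flip

Answer: (5,3) (6,3)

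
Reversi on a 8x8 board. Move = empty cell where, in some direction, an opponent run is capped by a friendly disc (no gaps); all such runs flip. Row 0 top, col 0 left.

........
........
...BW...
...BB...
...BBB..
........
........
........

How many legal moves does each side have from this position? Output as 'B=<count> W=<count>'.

Answer: B=3 W=3

Derivation:
-- B to move --
(1,3): no bracket -> illegal
(1,4): flips 1 -> legal
(1,5): flips 1 -> legal
(2,5): flips 1 -> legal
(3,5): no bracket -> illegal
B mobility = 3
-- W to move --
(1,2): no bracket -> illegal
(1,3): no bracket -> illegal
(1,4): no bracket -> illegal
(2,2): flips 1 -> legal
(2,5): no bracket -> illegal
(3,2): no bracket -> illegal
(3,5): no bracket -> illegal
(3,6): no bracket -> illegal
(4,2): flips 1 -> legal
(4,6): no bracket -> illegal
(5,2): no bracket -> illegal
(5,3): no bracket -> illegal
(5,4): flips 2 -> legal
(5,5): no bracket -> illegal
(5,6): no bracket -> illegal
W mobility = 3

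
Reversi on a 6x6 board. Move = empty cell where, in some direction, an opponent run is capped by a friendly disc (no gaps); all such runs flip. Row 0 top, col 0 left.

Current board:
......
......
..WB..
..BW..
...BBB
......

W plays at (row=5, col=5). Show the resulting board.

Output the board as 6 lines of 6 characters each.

Place W at (5,5); scan 8 dirs for brackets.
Dir NW: opp run (4,4) capped by W -> flip
Dir N: opp run (4,5), next='.' -> no flip
Dir NE: edge -> no flip
Dir W: first cell '.' (not opp) -> no flip
Dir E: edge -> no flip
Dir SW: edge -> no flip
Dir S: edge -> no flip
Dir SE: edge -> no flip
All flips: (4,4)

Answer: ......
......
..WB..
..BW..
...BWB
.....W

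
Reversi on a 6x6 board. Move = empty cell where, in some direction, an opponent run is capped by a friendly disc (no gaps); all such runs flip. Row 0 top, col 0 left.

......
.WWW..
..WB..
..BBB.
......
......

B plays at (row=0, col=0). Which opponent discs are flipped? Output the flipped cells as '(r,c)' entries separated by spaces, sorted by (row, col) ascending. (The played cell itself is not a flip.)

Answer: (1,1) (2,2)

Derivation:
Dir NW: edge -> no flip
Dir N: edge -> no flip
Dir NE: edge -> no flip
Dir W: edge -> no flip
Dir E: first cell '.' (not opp) -> no flip
Dir SW: edge -> no flip
Dir S: first cell '.' (not opp) -> no flip
Dir SE: opp run (1,1) (2,2) capped by B -> flip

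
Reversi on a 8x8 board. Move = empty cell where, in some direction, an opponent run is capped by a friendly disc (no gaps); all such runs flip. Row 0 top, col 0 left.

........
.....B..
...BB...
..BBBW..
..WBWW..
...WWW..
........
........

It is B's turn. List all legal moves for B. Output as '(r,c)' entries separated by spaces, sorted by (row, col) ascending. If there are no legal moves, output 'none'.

(2,5): no bracket -> illegal
(2,6): no bracket -> illegal
(3,1): no bracket -> illegal
(3,6): flips 1 -> legal
(4,1): flips 1 -> legal
(4,6): flips 3 -> legal
(5,1): flips 1 -> legal
(5,2): flips 1 -> legal
(5,6): flips 1 -> legal
(6,2): no bracket -> illegal
(6,3): flips 1 -> legal
(6,4): flips 2 -> legal
(6,5): flips 1 -> legal
(6,6): flips 2 -> legal

Answer: (3,6) (4,1) (4,6) (5,1) (5,2) (5,6) (6,3) (6,4) (6,5) (6,6)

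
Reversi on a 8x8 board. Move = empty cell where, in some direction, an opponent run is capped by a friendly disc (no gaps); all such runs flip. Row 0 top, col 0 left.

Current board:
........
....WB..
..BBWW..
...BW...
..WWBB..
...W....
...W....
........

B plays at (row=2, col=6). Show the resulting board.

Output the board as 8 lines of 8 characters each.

Place B at (2,6); scan 8 dirs for brackets.
Dir NW: first cell 'B' (not opp) -> no flip
Dir N: first cell '.' (not opp) -> no flip
Dir NE: first cell '.' (not opp) -> no flip
Dir W: opp run (2,5) (2,4) capped by B -> flip
Dir E: first cell '.' (not opp) -> no flip
Dir SW: first cell '.' (not opp) -> no flip
Dir S: first cell '.' (not opp) -> no flip
Dir SE: first cell '.' (not opp) -> no flip
All flips: (2,4) (2,5)

Answer: ........
....WB..
..BBBBB.
...BW...
..WWBB..
...W....
...W....
........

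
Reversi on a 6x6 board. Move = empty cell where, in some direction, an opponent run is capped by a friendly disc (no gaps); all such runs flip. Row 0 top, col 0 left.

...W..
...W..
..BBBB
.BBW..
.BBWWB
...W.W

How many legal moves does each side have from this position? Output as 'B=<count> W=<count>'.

Answer: B=4 W=8

Derivation:
-- B to move --
(0,2): flips 1 -> legal
(0,4): flips 1 -> legal
(1,2): no bracket -> illegal
(1,4): no bracket -> illegal
(3,4): flips 1 -> legal
(3,5): no bracket -> illegal
(5,2): no bracket -> illegal
(5,4): flips 1 -> legal
B mobility = 4
-- W to move --
(1,1): flips 1 -> legal
(1,2): no bracket -> illegal
(1,4): no bracket -> illegal
(1,5): flips 1 -> legal
(2,0): flips 2 -> legal
(2,1): flips 1 -> legal
(3,0): flips 2 -> legal
(3,4): no bracket -> illegal
(3,5): flips 2 -> legal
(4,0): flips 4 -> legal
(5,0): no bracket -> illegal
(5,1): flips 1 -> legal
(5,2): no bracket -> illegal
(5,4): no bracket -> illegal
W mobility = 8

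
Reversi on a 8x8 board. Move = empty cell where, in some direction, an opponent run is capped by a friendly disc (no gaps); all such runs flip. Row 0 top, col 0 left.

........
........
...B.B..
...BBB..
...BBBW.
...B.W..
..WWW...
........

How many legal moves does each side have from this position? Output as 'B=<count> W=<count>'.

-- B to move --
(3,6): no bracket -> illegal
(3,7): no bracket -> illegal
(4,7): flips 1 -> legal
(5,1): no bracket -> illegal
(5,2): no bracket -> illegal
(5,4): no bracket -> illegal
(5,6): no bracket -> illegal
(5,7): flips 1 -> legal
(6,1): no bracket -> illegal
(6,5): flips 1 -> legal
(6,6): flips 1 -> legal
(7,1): flips 1 -> legal
(7,2): no bracket -> illegal
(7,3): flips 1 -> legal
(7,4): no bracket -> illegal
(7,5): flips 1 -> legal
B mobility = 7
-- W to move --
(1,2): no bracket -> illegal
(1,3): flips 4 -> legal
(1,4): no bracket -> illegal
(1,5): flips 3 -> legal
(1,6): no bracket -> illegal
(2,2): flips 2 -> legal
(2,4): flips 1 -> legal
(2,6): flips 3 -> legal
(3,2): no bracket -> illegal
(3,6): no bracket -> illegal
(4,2): flips 4 -> legal
(5,2): no bracket -> illegal
(5,4): no bracket -> illegal
(5,6): no bracket -> illegal
W mobility = 6

Answer: B=7 W=6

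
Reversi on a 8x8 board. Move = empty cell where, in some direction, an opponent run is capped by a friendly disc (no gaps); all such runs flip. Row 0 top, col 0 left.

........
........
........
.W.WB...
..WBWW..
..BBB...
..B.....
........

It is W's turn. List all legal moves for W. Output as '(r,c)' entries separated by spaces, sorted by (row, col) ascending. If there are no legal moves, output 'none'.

Answer: (2,3) (2,4) (3,5) (6,3) (6,4) (7,1) (7,2)

Derivation:
(2,3): flips 1 -> legal
(2,4): flips 1 -> legal
(2,5): no bracket -> illegal
(3,2): no bracket -> illegal
(3,5): flips 1 -> legal
(4,1): no bracket -> illegal
(5,1): no bracket -> illegal
(5,5): no bracket -> illegal
(6,1): no bracket -> illegal
(6,3): flips 3 -> legal
(6,4): flips 2 -> legal
(6,5): no bracket -> illegal
(7,1): flips 2 -> legal
(7,2): flips 2 -> legal
(7,3): no bracket -> illegal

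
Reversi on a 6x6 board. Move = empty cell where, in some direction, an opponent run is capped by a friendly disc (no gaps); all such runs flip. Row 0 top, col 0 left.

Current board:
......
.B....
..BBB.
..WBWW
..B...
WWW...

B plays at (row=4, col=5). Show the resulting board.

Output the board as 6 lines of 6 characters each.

Answer: ......
.B....
..BBB.
..WBBW
..B..B
WWW...

Derivation:
Place B at (4,5); scan 8 dirs for brackets.
Dir NW: opp run (3,4) capped by B -> flip
Dir N: opp run (3,5), next='.' -> no flip
Dir NE: edge -> no flip
Dir W: first cell '.' (not opp) -> no flip
Dir E: edge -> no flip
Dir SW: first cell '.' (not opp) -> no flip
Dir S: first cell '.' (not opp) -> no flip
Dir SE: edge -> no flip
All flips: (3,4)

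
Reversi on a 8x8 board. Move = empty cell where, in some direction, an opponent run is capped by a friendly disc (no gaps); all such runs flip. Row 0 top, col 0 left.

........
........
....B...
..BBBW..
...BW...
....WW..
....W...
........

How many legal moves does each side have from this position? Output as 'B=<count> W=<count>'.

Answer: B=6 W=6

Derivation:
-- B to move --
(2,5): no bracket -> illegal
(2,6): no bracket -> illegal
(3,6): flips 1 -> legal
(4,5): flips 1 -> legal
(4,6): flips 1 -> legal
(5,3): no bracket -> illegal
(5,6): no bracket -> illegal
(6,3): no bracket -> illegal
(6,5): flips 1 -> legal
(6,6): flips 2 -> legal
(7,3): no bracket -> illegal
(7,4): flips 3 -> legal
(7,5): no bracket -> illegal
B mobility = 6
-- W to move --
(1,3): flips 1 -> legal
(1,4): flips 2 -> legal
(1,5): no bracket -> illegal
(2,1): flips 2 -> legal
(2,2): flips 1 -> legal
(2,3): no bracket -> illegal
(2,5): no bracket -> illegal
(3,1): flips 3 -> legal
(4,1): no bracket -> illegal
(4,2): flips 1 -> legal
(4,5): no bracket -> illegal
(5,2): no bracket -> illegal
(5,3): no bracket -> illegal
W mobility = 6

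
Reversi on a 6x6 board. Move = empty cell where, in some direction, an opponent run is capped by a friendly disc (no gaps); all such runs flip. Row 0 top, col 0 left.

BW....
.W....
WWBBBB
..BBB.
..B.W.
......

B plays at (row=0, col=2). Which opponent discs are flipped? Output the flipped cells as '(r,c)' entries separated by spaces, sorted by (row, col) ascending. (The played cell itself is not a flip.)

Answer: (0,1)

Derivation:
Dir NW: edge -> no flip
Dir N: edge -> no flip
Dir NE: edge -> no flip
Dir W: opp run (0,1) capped by B -> flip
Dir E: first cell '.' (not opp) -> no flip
Dir SW: opp run (1,1) (2,0), next=edge -> no flip
Dir S: first cell '.' (not opp) -> no flip
Dir SE: first cell '.' (not opp) -> no flip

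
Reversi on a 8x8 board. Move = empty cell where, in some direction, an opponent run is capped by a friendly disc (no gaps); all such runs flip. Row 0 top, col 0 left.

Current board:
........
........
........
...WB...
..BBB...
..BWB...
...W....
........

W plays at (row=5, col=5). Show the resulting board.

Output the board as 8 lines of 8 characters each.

Place W at (5,5); scan 8 dirs for brackets.
Dir NW: opp run (4,4) capped by W -> flip
Dir N: first cell '.' (not opp) -> no flip
Dir NE: first cell '.' (not opp) -> no flip
Dir W: opp run (5,4) capped by W -> flip
Dir E: first cell '.' (not opp) -> no flip
Dir SW: first cell '.' (not opp) -> no flip
Dir S: first cell '.' (not opp) -> no flip
Dir SE: first cell '.' (not opp) -> no flip
All flips: (4,4) (5,4)

Answer: ........
........
........
...WB...
..BBW...
..BWWW..
...W....
........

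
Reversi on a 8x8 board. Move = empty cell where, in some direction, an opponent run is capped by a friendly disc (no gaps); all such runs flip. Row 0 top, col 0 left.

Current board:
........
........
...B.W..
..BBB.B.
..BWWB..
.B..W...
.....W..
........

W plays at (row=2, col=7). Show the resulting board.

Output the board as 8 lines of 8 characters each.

Answer: ........
........
...B.W.W
..BBB.W.
..BWWW..
.B..W...
.....W..
........

Derivation:
Place W at (2,7); scan 8 dirs for brackets.
Dir NW: first cell '.' (not opp) -> no flip
Dir N: first cell '.' (not opp) -> no flip
Dir NE: edge -> no flip
Dir W: first cell '.' (not opp) -> no flip
Dir E: edge -> no flip
Dir SW: opp run (3,6) (4,5) capped by W -> flip
Dir S: first cell '.' (not opp) -> no flip
Dir SE: edge -> no flip
All flips: (3,6) (4,5)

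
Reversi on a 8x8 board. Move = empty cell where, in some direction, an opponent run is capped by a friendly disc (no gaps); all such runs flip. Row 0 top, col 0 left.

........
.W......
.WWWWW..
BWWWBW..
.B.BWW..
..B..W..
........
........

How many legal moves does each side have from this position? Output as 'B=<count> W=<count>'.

-- B to move --
(0,0): no bracket -> illegal
(0,1): flips 3 -> legal
(0,2): no bracket -> illegal
(1,0): flips 2 -> legal
(1,2): flips 2 -> legal
(1,3): flips 2 -> legal
(1,4): flips 3 -> legal
(1,5): no bracket -> illegal
(1,6): flips 1 -> legal
(2,0): no bracket -> illegal
(2,6): no bracket -> illegal
(3,6): flips 1 -> legal
(4,0): no bracket -> illegal
(4,2): no bracket -> illegal
(4,6): flips 2 -> legal
(5,3): no bracket -> illegal
(5,4): flips 1 -> legal
(5,6): flips 1 -> legal
(6,4): no bracket -> illegal
(6,5): no bracket -> illegal
(6,6): no bracket -> illegal
B mobility = 10
-- W to move --
(2,0): no bracket -> illegal
(4,0): no bracket -> illegal
(4,2): flips 1 -> legal
(5,0): flips 1 -> legal
(5,1): flips 1 -> legal
(5,3): flips 1 -> legal
(5,4): flips 1 -> legal
(6,1): flips 3 -> legal
(6,2): no bracket -> illegal
(6,3): no bracket -> illegal
W mobility = 6

Answer: B=10 W=6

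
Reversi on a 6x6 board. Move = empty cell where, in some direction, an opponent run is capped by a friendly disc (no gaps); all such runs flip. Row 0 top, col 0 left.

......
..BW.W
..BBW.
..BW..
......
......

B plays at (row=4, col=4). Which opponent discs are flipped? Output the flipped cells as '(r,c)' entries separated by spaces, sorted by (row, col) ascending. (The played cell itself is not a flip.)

Answer: (3,3)

Derivation:
Dir NW: opp run (3,3) capped by B -> flip
Dir N: first cell '.' (not opp) -> no flip
Dir NE: first cell '.' (not opp) -> no flip
Dir W: first cell '.' (not opp) -> no flip
Dir E: first cell '.' (not opp) -> no flip
Dir SW: first cell '.' (not opp) -> no flip
Dir S: first cell '.' (not opp) -> no flip
Dir SE: first cell '.' (not opp) -> no flip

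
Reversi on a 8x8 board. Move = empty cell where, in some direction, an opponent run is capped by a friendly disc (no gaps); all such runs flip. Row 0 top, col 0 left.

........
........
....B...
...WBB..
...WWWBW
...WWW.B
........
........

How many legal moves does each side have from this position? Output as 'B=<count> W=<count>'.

Answer: B=8 W=8

Derivation:
-- B to move --
(2,2): no bracket -> illegal
(2,3): no bracket -> illegal
(3,2): flips 1 -> legal
(3,6): no bracket -> illegal
(3,7): flips 1 -> legal
(4,2): flips 4 -> legal
(5,2): flips 1 -> legal
(5,6): flips 1 -> legal
(6,2): flips 2 -> legal
(6,3): no bracket -> illegal
(6,4): flips 3 -> legal
(6,5): flips 2 -> legal
(6,6): no bracket -> illegal
B mobility = 8
-- W to move --
(1,3): no bracket -> illegal
(1,4): flips 2 -> legal
(1,5): flips 1 -> legal
(2,3): flips 1 -> legal
(2,5): flips 2 -> legal
(2,6): flips 1 -> legal
(3,6): flips 2 -> legal
(3,7): flips 1 -> legal
(5,6): no bracket -> illegal
(6,6): no bracket -> illegal
(6,7): flips 1 -> legal
W mobility = 8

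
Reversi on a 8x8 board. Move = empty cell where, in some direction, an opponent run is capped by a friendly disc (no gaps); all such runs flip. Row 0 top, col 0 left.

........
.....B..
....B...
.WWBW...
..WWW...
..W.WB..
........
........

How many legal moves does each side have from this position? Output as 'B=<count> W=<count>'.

-- B to move --
(2,0): no bracket -> illegal
(2,1): no bracket -> illegal
(2,2): no bracket -> illegal
(2,3): no bracket -> illegal
(2,5): no bracket -> illegal
(3,0): flips 2 -> legal
(3,5): flips 1 -> legal
(4,0): no bracket -> illegal
(4,1): no bracket -> illegal
(4,5): no bracket -> illegal
(5,1): flips 1 -> legal
(5,3): flips 2 -> legal
(6,1): no bracket -> illegal
(6,2): no bracket -> illegal
(6,3): no bracket -> illegal
(6,4): flips 3 -> legal
(6,5): no bracket -> illegal
B mobility = 5
-- W to move --
(0,4): no bracket -> illegal
(0,5): no bracket -> illegal
(0,6): flips 3 -> legal
(1,3): no bracket -> illegal
(1,4): flips 1 -> legal
(1,6): no bracket -> illegal
(2,2): flips 1 -> legal
(2,3): flips 1 -> legal
(2,5): no bracket -> illegal
(2,6): no bracket -> illegal
(3,5): no bracket -> illegal
(4,5): no bracket -> illegal
(4,6): no bracket -> illegal
(5,6): flips 1 -> legal
(6,4): no bracket -> illegal
(6,5): no bracket -> illegal
(6,6): flips 1 -> legal
W mobility = 6

Answer: B=5 W=6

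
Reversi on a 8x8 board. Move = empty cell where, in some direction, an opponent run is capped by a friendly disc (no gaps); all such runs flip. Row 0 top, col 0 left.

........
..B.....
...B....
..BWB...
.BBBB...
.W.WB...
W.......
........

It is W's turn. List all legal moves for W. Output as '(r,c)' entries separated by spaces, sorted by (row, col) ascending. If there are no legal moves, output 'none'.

Answer: (1,3) (3,1) (3,5) (5,5)

Derivation:
(0,1): no bracket -> illegal
(0,2): no bracket -> illegal
(0,3): no bracket -> illegal
(1,1): no bracket -> illegal
(1,3): flips 1 -> legal
(1,4): no bracket -> illegal
(2,1): no bracket -> illegal
(2,2): no bracket -> illegal
(2,4): no bracket -> illegal
(2,5): no bracket -> illegal
(3,0): no bracket -> illegal
(3,1): flips 3 -> legal
(3,5): flips 2 -> legal
(4,0): no bracket -> illegal
(4,5): no bracket -> illegal
(5,0): no bracket -> illegal
(5,2): no bracket -> illegal
(5,5): flips 2 -> legal
(6,3): no bracket -> illegal
(6,4): no bracket -> illegal
(6,5): no bracket -> illegal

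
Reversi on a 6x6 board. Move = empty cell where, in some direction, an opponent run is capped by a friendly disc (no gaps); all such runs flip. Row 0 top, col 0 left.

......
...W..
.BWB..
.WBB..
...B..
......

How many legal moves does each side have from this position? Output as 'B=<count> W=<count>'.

-- B to move --
(0,2): no bracket -> illegal
(0,3): flips 1 -> legal
(0,4): no bracket -> illegal
(1,1): flips 1 -> legal
(1,2): flips 1 -> legal
(1,4): no bracket -> illegal
(2,0): no bracket -> illegal
(2,4): no bracket -> illegal
(3,0): flips 1 -> legal
(4,0): no bracket -> illegal
(4,1): flips 1 -> legal
(4,2): no bracket -> illegal
B mobility = 5
-- W to move --
(1,0): no bracket -> illegal
(1,1): flips 1 -> legal
(1,2): no bracket -> illegal
(1,4): no bracket -> illegal
(2,0): flips 1 -> legal
(2,4): flips 1 -> legal
(3,0): no bracket -> illegal
(3,4): flips 2 -> legal
(4,1): no bracket -> illegal
(4,2): flips 1 -> legal
(4,4): flips 1 -> legal
(5,2): no bracket -> illegal
(5,3): flips 3 -> legal
(5,4): no bracket -> illegal
W mobility = 7

Answer: B=5 W=7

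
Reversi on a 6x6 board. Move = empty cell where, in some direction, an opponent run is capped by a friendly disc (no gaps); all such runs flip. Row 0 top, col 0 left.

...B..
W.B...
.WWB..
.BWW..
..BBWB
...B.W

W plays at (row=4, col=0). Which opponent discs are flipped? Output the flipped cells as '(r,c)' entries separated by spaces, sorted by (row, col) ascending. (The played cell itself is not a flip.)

Answer: (3,1)

Derivation:
Dir NW: edge -> no flip
Dir N: first cell '.' (not opp) -> no flip
Dir NE: opp run (3,1) capped by W -> flip
Dir W: edge -> no flip
Dir E: first cell '.' (not opp) -> no flip
Dir SW: edge -> no flip
Dir S: first cell '.' (not opp) -> no flip
Dir SE: first cell '.' (not opp) -> no flip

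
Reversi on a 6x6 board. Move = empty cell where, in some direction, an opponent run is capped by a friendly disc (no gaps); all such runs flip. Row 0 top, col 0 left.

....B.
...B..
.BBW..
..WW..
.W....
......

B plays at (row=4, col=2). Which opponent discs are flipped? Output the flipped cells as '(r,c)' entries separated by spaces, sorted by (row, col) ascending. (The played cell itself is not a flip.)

Dir NW: first cell '.' (not opp) -> no flip
Dir N: opp run (3,2) capped by B -> flip
Dir NE: opp run (3,3), next='.' -> no flip
Dir W: opp run (4,1), next='.' -> no flip
Dir E: first cell '.' (not opp) -> no flip
Dir SW: first cell '.' (not opp) -> no flip
Dir S: first cell '.' (not opp) -> no flip
Dir SE: first cell '.' (not opp) -> no flip

Answer: (3,2)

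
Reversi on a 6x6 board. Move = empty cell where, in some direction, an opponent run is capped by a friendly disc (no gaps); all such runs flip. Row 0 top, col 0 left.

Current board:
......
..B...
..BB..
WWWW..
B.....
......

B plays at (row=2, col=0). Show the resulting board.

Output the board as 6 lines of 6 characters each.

Answer: ......
..B...
B.BB..
BWWW..
B.....
......

Derivation:
Place B at (2,0); scan 8 dirs for brackets.
Dir NW: edge -> no flip
Dir N: first cell '.' (not opp) -> no flip
Dir NE: first cell '.' (not opp) -> no flip
Dir W: edge -> no flip
Dir E: first cell '.' (not opp) -> no flip
Dir SW: edge -> no flip
Dir S: opp run (3,0) capped by B -> flip
Dir SE: opp run (3,1), next='.' -> no flip
All flips: (3,0)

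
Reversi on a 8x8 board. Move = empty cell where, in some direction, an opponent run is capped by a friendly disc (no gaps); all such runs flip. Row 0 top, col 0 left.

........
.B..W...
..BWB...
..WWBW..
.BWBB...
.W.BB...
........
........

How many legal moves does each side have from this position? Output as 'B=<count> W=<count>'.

-- B to move --
(0,3): no bracket -> illegal
(0,4): flips 1 -> legal
(0,5): flips 3 -> legal
(1,2): flips 1 -> legal
(1,3): flips 2 -> legal
(1,5): no bracket -> illegal
(2,1): flips 1 -> legal
(2,5): no bracket -> illegal
(2,6): flips 1 -> legal
(3,1): flips 3 -> legal
(3,6): flips 1 -> legal
(4,0): no bracket -> illegal
(4,5): no bracket -> illegal
(4,6): flips 1 -> legal
(5,0): no bracket -> illegal
(5,2): flips 2 -> legal
(6,0): flips 3 -> legal
(6,1): flips 1 -> legal
(6,2): no bracket -> illegal
B mobility = 12
-- W to move --
(0,0): flips 2 -> legal
(0,1): no bracket -> illegal
(0,2): no bracket -> illegal
(1,0): no bracket -> illegal
(1,2): flips 1 -> legal
(1,3): flips 1 -> legal
(1,5): flips 1 -> legal
(2,0): no bracket -> illegal
(2,1): flips 1 -> legal
(2,5): flips 1 -> legal
(3,0): no bracket -> illegal
(3,1): flips 1 -> legal
(4,0): flips 1 -> legal
(4,5): flips 3 -> legal
(5,0): flips 1 -> legal
(5,2): no bracket -> illegal
(5,5): flips 1 -> legal
(6,2): flips 2 -> legal
(6,3): flips 2 -> legal
(6,4): flips 5 -> legal
(6,5): flips 2 -> legal
W mobility = 15

Answer: B=12 W=15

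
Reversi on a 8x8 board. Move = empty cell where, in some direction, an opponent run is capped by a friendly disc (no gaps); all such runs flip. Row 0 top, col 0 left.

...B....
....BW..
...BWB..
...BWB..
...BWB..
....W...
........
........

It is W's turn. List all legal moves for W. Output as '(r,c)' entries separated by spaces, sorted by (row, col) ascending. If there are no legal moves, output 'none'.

(0,2): no bracket -> illegal
(0,4): flips 1 -> legal
(0,5): no bracket -> illegal
(1,2): flips 1 -> legal
(1,3): flips 1 -> legal
(1,6): flips 1 -> legal
(2,2): flips 2 -> legal
(2,6): flips 2 -> legal
(3,2): flips 2 -> legal
(3,6): flips 2 -> legal
(4,2): flips 2 -> legal
(4,6): flips 2 -> legal
(5,2): flips 1 -> legal
(5,3): no bracket -> illegal
(5,5): flips 3 -> legal
(5,6): flips 1 -> legal

Answer: (0,4) (1,2) (1,3) (1,6) (2,2) (2,6) (3,2) (3,6) (4,2) (4,6) (5,2) (5,5) (5,6)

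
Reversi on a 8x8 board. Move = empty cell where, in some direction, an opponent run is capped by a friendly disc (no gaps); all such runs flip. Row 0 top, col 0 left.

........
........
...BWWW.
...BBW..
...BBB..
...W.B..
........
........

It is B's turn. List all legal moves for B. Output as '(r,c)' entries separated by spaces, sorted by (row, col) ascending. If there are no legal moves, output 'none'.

Answer: (1,4) (1,5) (1,6) (1,7) (2,7) (3,6) (6,2) (6,3)

Derivation:
(1,3): no bracket -> illegal
(1,4): flips 1 -> legal
(1,5): flips 3 -> legal
(1,6): flips 1 -> legal
(1,7): flips 2 -> legal
(2,7): flips 3 -> legal
(3,6): flips 1 -> legal
(3,7): no bracket -> illegal
(4,2): no bracket -> illegal
(4,6): no bracket -> illegal
(5,2): no bracket -> illegal
(5,4): no bracket -> illegal
(6,2): flips 1 -> legal
(6,3): flips 1 -> legal
(6,4): no bracket -> illegal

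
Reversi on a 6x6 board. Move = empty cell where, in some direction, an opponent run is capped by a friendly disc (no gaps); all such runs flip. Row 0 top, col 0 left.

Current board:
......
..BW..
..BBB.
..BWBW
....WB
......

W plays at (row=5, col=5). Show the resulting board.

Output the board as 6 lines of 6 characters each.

Place W at (5,5); scan 8 dirs for brackets.
Dir NW: first cell 'W' (not opp) -> no flip
Dir N: opp run (4,5) capped by W -> flip
Dir NE: edge -> no flip
Dir W: first cell '.' (not opp) -> no flip
Dir E: edge -> no flip
Dir SW: edge -> no flip
Dir S: edge -> no flip
Dir SE: edge -> no flip
All flips: (4,5)

Answer: ......
..BW..
..BBB.
..BWBW
....WW
.....W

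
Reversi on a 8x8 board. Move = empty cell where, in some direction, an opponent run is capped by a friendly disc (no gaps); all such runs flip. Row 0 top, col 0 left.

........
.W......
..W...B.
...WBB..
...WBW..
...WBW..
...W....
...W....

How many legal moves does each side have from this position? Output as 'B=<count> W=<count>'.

Answer: B=11 W=5

Derivation:
-- B to move --
(0,0): flips 3 -> legal
(0,1): no bracket -> illegal
(0,2): no bracket -> illegal
(1,0): no bracket -> illegal
(1,2): no bracket -> illegal
(1,3): no bracket -> illegal
(2,0): no bracket -> illegal
(2,1): no bracket -> illegal
(2,3): no bracket -> illegal
(2,4): no bracket -> illegal
(3,1): no bracket -> illegal
(3,2): flips 2 -> legal
(3,6): flips 1 -> legal
(4,2): flips 1 -> legal
(4,6): flips 1 -> legal
(5,2): flips 2 -> legal
(5,6): flips 2 -> legal
(6,2): flips 1 -> legal
(6,4): no bracket -> illegal
(6,5): flips 2 -> legal
(6,6): flips 1 -> legal
(7,2): flips 1 -> legal
(7,4): no bracket -> illegal
B mobility = 11
-- W to move --
(1,5): no bracket -> illegal
(1,6): no bracket -> illegal
(1,7): flips 3 -> legal
(2,3): flips 1 -> legal
(2,4): no bracket -> illegal
(2,5): flips 2 -> legal
(2,7): no bracket -> illegal
(3,6): flips 2 -> legal
(3,7): no bracket -> illegal
(4,6): no bracket -> illegal
(6,4): no bracket -> illegal
(6,5): flips 1 -> legal
W mobility = 5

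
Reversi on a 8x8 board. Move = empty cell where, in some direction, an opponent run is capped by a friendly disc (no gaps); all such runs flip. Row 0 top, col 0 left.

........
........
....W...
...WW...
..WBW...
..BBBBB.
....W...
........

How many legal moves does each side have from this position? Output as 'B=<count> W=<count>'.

Answer: B=12 W=5

Derivation:
-- B to move --
(1,3): no bracket -> illegal
(1,4): flips 3 -> legal
(1,5): no bracket -> illegal
(2,2): flips 2 -> legal
(2,3): flips 1 -> legal
(2,5): flips 1 -> legal
(3,1): flips 1 -> legal
(3,2): flips 1 -> legal
(3,5): flips 1 -> legal
(4,1): flips 1 -> legal
(4,5): flips 1 -> legal
(5,1): no bracket -> illegal
(6,3): no bracket -> illegal
(6,5): no bracket -> illegal
(7,3): flips 1 -> legal
(7,4): flips 1 -> legal
(7,5): flips 1 -> legal
B mobility = 12
-- W to move --
(3,2): no bracket -> illegal
(4,1): no bracket -> illegal
(4,5): no bracket -> illegal
(4,6): flips 1 -> legal
(4,7): no bracket -> illegal
(5,1): no bracket -> illegal
(5,7): no bracket -> illegal
(6,1): flips 2 -> legal
(6,2): flips 2 -> legal
(6,3): flips 2 -> legal
(6,5): no bracket -> illegal
(6,6): flips 1 -> legal
(6,7): no bracket -> illegal
W mobility = 5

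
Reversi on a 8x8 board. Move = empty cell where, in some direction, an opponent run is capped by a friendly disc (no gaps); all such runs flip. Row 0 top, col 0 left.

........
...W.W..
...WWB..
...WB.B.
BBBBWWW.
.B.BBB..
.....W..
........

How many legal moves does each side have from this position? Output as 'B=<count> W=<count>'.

-- B to move --
(0,2): no bracket -> illegal
(0,3): flips 3 -> legal
(0,4): no bracket -> illegal
(0,5): flips 1 -> legal
(0,6): flips 3 -> legal
(1,2): flips 1 -> legal
(1,4): flips 1 -> legal
(1,6): no bracket -> illegal
(2,2): flips 4 -> legal
(2,6): no bracket -> illegal
(3,2): flips 1 -> legal
(3,5): flips 2 -> legal
(3,7): flips 1 -> legal
(4,7): flips 3 -> legal
(5,6): flips 2 -> legal
(5,7): no bracket -> illegal
(6,4): no bracket -> illegal
(6,6): no bracket -> illegal
(7,4): no bracket -> illegal
(7,5): flips 1 -> legal
(7,6): flips 1 -> legal
B mobility = 13
-- W to move --
(1,4): no bracket -> illegal
(1,6): no bracket -> illegal
(2,6): flips 2 -> legal
(2,7): flips 1 -> legal
(3,0): no bracket -> illegal
(3,1): no bracket -> illegal
(3,2): flips 2 -> legal
(3,5): flips 2 -> legal
(3,7): no bracket -> illegal
(4,7): no bracket -> illegal
(5,0): no bracket -> illegal
(5,2): no bracket -> illegal
(5,6): no bracket -> illegal
(6,0): flips 2 -> legal
(6,1): no bracket -> illegal
(6,2): flips 1 -> legal
(6,3): flips 3 -> legal
(6,4): flips 2 -> legal
(6,6): flips 1 -> legal
W mobility = 9

Answer: B=13 W=9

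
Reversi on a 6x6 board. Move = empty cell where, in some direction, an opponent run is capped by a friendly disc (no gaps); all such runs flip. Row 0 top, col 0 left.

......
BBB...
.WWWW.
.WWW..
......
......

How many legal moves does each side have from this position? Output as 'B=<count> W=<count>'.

-- B to move --
(1,3): no bracket -> illegal
(1,4): no bracket -> illegal
(1,5): no bracket -> illegal
(2,0): no bracket -> illegal
(2,5): no bracket -> illegal
(3,0): flips 1 -> legal
(3,4): flips 1 -> legal
(3,5): no bracket -> illegal
(4,0): no bracket -> illegal
(4,1): flips 2 -> legal
(4,2): flips 2 -> legal
(4,3): flips 2 -> legal
(4,4): flips 2 -> legal
B mobility = 6
-- W to move --
(0,0): flips 1 -> legal
(0,1): flips 2 -> legal
(0,2): flips 1 -> legal
(0,3): flips 1 -> legal
(1,3): no bracket -> illegal
(2,0): no bracket -> illegal
W mobility = 4

Answer: B=6 W=4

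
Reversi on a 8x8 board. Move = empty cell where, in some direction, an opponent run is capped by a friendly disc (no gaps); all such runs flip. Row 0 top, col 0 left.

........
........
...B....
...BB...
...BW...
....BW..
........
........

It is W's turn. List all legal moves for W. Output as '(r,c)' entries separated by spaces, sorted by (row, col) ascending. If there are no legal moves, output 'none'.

Answer: (2,2) (2,4) (4,2) (5,3) (6,4)

Derivation:
(1,2): no bracket -> illegal
(1,3): no bracket -> illegal
(1,4): no bracket -> illegal
(2,2): flips 1 -> legal
(2,4): flips 1 -> legal
(2,5): no bracket -> illegal
(3,2): no bracket -> illegal
(3,5): no bracket -> illegal
(4,2): flips 1 -> legal
(4,5): no bracket -> illegal
(5,2): no bracket -> illegal
(5,3): flips 1 -> legal
(6,3): no bracket -> illegal
(6,4): flips 1 -> legal
(6,5): no bracket -> illegal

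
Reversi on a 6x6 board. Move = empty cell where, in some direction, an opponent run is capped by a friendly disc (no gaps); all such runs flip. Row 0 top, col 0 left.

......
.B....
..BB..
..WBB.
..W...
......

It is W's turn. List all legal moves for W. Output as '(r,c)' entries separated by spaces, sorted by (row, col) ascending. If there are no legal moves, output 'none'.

Answer: (1,2) (1,4) (2,4) (3,5)

Derivation:
(0,0): no bracket -> illegal
(0,1): no bracket -> illegal
(0,2): no bracket -> illegal
(1,0): no bracket -> illegal
(1,2): flips 1 -> legal
(1,3): no bracket -> illegal
(1,4): flips 1 -> legal
(2,0): no bracket -> illegal
(2,1): no bracket -> illegal
(2,4): flips 1 -> legal
(2,5): no bracket -> illegal
(3,1): no bracket -> illegal
(3,5): flips 2 -> legal
(4,3): no bracket -> illegal
(4,4): no bracket -> illegal
(4,5): no bracket -> illegal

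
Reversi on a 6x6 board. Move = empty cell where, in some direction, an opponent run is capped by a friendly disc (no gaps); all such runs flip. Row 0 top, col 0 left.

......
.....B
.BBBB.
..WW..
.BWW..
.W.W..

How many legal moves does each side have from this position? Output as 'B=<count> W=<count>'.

-- B to move --
(3,1): no bracket -> illegal
(3,4): no bracket -> illegal
(4,0): no bracket -> illegal
(4,4): flips 3 -> legal
(5,0): no bracket -> illegal
(5,2): flips 2 -> legal
(5,4): flips 2 -> legal
B mobility = 3
-- W to move --
(0,4): no bracket -> illegal
(0,5): no bracket -> illegal
(1,0): flips 1 -> legal
(1,1): flips 1 -> legal
(1,2): flips 1 -> legal
(1,3): flips 1 -> legal
(1,4): flips 1 -> legal
(2,0): no bracket -> illegal
(2,5): no bracket -> illegal
(3,0): no bracket -> illegal
(3,1): flips 1 -> legal
(3,4): no bracket -> illegal
(3,5): no bracket -> illegal
(4,0): flips 1 -> legal
(5,0): flips 1 -> legal
(5,2): no bracket -> illegal
W mobility = 8

Answer: B=3 W=8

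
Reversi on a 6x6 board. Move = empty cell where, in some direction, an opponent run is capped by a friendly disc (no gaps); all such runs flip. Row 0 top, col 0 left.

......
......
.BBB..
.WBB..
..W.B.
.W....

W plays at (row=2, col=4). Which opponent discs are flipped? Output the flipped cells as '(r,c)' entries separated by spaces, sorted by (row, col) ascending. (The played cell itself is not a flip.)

Answer: (3,3)

Derivation:
Dir NW: first cell '.' (not opp) -> no flip
Dir N: first cell '.' (not opp) -> no flip
Dir NE: first cell '.' (not opp) -> no flip
Dir W: opp run (2,3) (2,2) (2,1), next='.' -> no flip
Dir E: first cell '.' (not opp) -> no flip
Dir SW: opp run (3,3) capped by W -> flip
Dir S: first cell '.' (not opp) -> no flip
Dir SE: first cell '.' (not opp) -> no flip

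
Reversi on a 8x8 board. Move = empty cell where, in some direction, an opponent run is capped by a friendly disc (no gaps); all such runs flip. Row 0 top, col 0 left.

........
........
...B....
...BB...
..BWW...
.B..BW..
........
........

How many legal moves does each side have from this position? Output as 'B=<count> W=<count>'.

Answer: B=6 W=8

Derivation:
-- B to move --
(3,2): flips 1 -> legal
(3,5): no bracket -> illegal
(4,5): flips 2 -> legal
(4,6): no bracket -> illegal
(5,2): flips 1 -> legal
(5,3): flips 1 -> legal
(5,6): flips 1 -> legal
(6,4): no bracket -> illegal
(6,5): no bracket -> illegal
(6,6): flips 2 -> legal
B mobility = 6
-- W to move --
(1,2): no bracket -> illegal
(1,3): flips 2 -> legal
(1,4): no bracket -> illegal
(2,2): flips 1 -> legal
(2,4): flips 1 -> legal
(2,5): flips 1 -> legal
(3,1): no bracket -> illegal
(3,2): no bracket -> illegal
(3,5): no bracket -> illegal
(4,0): no bracket -> illegal
(4,1): flips 1 -> legal
(4,5): no bracket -> illegal
(5,0): no bracket -> illegal
(5,2): no bracket -> illegal
(5,3): flips 1 -> legal
(6,0): no bracket -> illegal
(6,1): no bracket -> illegal
(6,2): no bracket -> illegal
(6,3): no bracket -> illegal
(6,4): flips 1 -> legal
(6,5): flips 1 -> legal
W mobility = 8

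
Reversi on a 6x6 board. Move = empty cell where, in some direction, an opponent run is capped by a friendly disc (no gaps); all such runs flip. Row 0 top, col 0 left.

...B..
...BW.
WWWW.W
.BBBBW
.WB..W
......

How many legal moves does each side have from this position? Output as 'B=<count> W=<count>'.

Answer: B=8 W=8

Derivation:
-- B to move --
(0,4): no bracket -> illegal
(0,5): flips 2 -> legal
(1,0): flips 1 -> legal
(1,1): flips 2 -> legal
(1,2): flips 2 -> legal
(1,5): flips 1 -> legal
(2,4): no bracket -> illegal
(3,0): no bracket -> illegal
(4,0): flips 1 -> legal
(4,4): no bracket -> illegal
(5,0): flips 1 -> legal
(5,1): flips 1 -> legal
(5,2): no bracket -> illegal
(5,4): no bracket -> illegal
(5,5): no bracket -> illegal
B mobility = 8
-- W to move --
(0,2): no bracket -> illegal
(0,4): flips 1 -> legal
(1,2): flips 1 -> legal
(2,4): no bracket -> illegal
(3,0): flips 4 -> legal
(4,0): flips 1 -> legal
(4,3): flips 4 -> legal
(4,4): flips 1 -> legal
(5,1): no bracket -> illegal
(5,2): flips 2 -> legal
(5,3): flips 2 -> legal
W mobility = 8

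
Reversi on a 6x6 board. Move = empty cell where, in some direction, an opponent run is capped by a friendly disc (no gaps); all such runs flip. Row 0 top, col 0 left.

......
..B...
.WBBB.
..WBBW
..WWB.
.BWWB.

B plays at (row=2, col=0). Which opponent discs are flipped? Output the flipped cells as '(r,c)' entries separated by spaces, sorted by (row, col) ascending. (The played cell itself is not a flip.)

Answer: (2,1)

Derivation:
Dir NW: edge -> no flip
Dir N: first cell '.' (not opp) -> no flip
Dir NE: first cell '.' (not opp) -> no flip
Dir W: edge -> no flip
Dir E: opp run (2,1) capped by B -> flip
Dir SW: edge -> no flip
Dir S: first cell '.' (not opp) -> no flip
Dir SE: first cell '.' (not opp) -> no flip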